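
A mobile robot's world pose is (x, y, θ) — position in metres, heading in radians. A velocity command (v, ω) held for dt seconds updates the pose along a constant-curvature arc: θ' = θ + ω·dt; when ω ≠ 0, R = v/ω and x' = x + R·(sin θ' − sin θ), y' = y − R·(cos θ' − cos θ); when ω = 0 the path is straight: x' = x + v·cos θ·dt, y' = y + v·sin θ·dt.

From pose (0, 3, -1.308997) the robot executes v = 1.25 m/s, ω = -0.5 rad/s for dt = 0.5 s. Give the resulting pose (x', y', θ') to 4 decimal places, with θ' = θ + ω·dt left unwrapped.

θ' = -1.3090 + -0.5·0.5 = -1.5590
R = v/ω = 1.25/-0.5 = -2.5000
x' = 0 + -2.5000·(sin -1.5590 − sin -1.3090) = 0.0850
y' = 3 − -2.5000·(cos -1.5590 − cos -1.3090) = 2.3825

(0.0850, 2.3825, -1.5590)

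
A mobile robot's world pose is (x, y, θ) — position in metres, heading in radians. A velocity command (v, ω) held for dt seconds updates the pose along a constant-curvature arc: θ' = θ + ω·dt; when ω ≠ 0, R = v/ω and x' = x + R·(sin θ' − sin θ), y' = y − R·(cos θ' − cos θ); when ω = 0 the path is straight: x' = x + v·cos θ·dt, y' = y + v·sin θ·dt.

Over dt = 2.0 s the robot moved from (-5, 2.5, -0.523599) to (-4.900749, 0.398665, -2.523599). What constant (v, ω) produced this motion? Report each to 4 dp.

Δθ = -2.523599 − -0.523599 = -2.000000
ω = Δθ/dt = -2.000000/2.0 = -1.0000
R = −Δy/(cos θ' − cos θ) = -1.2500
v = R·ω = -1.2500·-1.0000 = 1.2500

v = 1.2500, ω = -1.0000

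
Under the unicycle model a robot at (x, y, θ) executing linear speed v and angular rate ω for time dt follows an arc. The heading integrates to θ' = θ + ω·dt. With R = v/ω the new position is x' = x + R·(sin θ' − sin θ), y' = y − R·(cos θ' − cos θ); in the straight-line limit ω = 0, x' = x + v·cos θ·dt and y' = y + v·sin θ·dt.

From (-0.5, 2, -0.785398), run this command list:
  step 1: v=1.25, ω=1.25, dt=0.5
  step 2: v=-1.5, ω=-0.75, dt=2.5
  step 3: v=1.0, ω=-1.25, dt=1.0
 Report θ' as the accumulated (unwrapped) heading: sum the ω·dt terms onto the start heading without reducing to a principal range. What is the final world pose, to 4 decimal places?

(-2.2510, 4.1571, -3.2854)

step 1: θ'=-0.1604 (R=1.0000) → pose (0.0474, 1.7199, -0.1604)
step 2: θ'=-2.0354 (R=2.0000) → pose (-1.4212, 4.5904, -2.0354)
step 3: θ'=-3.2854 (R=-0.8000) → pose (-2.2510, 4.1571, -3.2854)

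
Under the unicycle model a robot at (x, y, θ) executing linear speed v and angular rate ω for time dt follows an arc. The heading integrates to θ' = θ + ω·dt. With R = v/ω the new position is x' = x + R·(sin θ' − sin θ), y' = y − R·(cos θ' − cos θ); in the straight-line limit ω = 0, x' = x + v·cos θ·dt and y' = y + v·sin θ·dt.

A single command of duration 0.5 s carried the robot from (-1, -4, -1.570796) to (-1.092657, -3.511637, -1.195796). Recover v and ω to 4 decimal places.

Δθ = -1.195796 − -1.570796 = 0.375000
ω = Δθ/dt = 0.375000/0.5 = 0.7500
R = −Δy/(cos θ' − cos θ) = -1.3333
v = R·ω = -1.3333·0.7500 = -1.0000

v = -1.0000, ω = 0.7500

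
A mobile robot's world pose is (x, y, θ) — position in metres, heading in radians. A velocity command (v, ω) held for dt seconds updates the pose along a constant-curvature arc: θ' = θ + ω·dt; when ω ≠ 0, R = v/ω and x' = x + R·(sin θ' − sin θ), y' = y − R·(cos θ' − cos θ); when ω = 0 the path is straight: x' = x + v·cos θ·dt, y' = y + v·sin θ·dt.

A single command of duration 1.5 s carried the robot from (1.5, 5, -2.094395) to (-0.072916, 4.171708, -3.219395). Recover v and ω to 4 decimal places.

Δθ = -3.219395 − -2.094395 = -1.125000
ω = Δθ/dt = -1.125000/1.5 = -0.7500
R = Δx/(sin θ' − sin θ) = -1.6667
v = R·ω = -1.6667·-0.7500 = 1.2500

v = 1.2500, ω = -0.7500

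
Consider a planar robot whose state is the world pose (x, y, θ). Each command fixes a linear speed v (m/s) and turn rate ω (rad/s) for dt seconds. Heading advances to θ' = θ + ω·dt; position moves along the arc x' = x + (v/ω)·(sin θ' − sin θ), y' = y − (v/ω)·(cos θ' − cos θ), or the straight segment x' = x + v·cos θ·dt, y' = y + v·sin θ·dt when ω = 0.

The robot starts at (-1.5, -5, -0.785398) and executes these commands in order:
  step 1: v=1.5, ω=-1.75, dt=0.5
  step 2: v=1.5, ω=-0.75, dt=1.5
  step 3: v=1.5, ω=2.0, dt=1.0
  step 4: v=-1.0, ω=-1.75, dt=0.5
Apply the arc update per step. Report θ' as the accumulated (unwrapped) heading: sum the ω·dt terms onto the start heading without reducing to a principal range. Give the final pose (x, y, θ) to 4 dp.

(-2.9808, -8.1563, -1.6604)

step 1: θ'=-1.6604 (R=-0.8571) → pose (-1.2524, -5.6828, -1.6604)
step 2: θ'=-2.7854 (R=-2.0000) → pose (-2.5469, -7.3783, -2.7854)
step 3: θ'=-0.7854 (R=0.7500) → pose (-2.8157, -8.6115, -0.7854)
step 4: θ'=-1.6604 (R=0.5714) → pose (-2.9808, -8.1563, -1.6604)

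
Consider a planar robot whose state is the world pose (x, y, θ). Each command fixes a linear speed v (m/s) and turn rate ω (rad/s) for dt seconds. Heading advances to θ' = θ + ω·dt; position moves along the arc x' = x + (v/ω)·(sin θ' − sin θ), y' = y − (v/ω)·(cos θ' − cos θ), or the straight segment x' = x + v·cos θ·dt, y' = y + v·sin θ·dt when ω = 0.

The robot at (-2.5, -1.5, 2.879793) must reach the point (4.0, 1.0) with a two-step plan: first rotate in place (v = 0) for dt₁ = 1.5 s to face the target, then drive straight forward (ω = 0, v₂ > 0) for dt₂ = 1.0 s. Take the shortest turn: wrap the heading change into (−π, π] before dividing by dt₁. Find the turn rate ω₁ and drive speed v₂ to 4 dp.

heading to target = atan2(1−-1.5, 4−-2.5) = 0.3672
Δθ = wrap(0.3672 − 2.8798) = -2.5126; ω₁ = Δθ/dt₁ = -1.6751
distance = √((4−-2.5)² + (1−-1.5)²) = 6.9642; v₂ = distance/dt₂ = 6.9642

ω₁ = -1.6751, v₂ = 6.9642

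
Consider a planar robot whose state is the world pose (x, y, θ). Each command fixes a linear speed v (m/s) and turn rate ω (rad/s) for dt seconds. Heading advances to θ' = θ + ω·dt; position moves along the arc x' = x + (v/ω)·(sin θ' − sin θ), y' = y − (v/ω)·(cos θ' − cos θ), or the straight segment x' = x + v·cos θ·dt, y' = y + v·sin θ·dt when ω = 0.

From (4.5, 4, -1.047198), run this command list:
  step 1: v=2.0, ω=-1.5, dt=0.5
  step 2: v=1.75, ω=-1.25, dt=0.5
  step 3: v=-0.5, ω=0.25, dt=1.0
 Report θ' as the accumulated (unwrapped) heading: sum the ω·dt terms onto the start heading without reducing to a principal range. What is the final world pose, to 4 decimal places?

step 1: θ'=-1.7972 (R=-1.3333) → pose (4.6446, 3.0340, -1.7972)
step 2: θ'=-2.4222 (R=-1.4000) → pose (4.2028, 2.2952, -2.4222)
step 3: θ'=-2.1722 (R=-2.0000) → pose (4.5341, 2.6680, -2.1722)

(4.5341, 2.6680, -2.1722)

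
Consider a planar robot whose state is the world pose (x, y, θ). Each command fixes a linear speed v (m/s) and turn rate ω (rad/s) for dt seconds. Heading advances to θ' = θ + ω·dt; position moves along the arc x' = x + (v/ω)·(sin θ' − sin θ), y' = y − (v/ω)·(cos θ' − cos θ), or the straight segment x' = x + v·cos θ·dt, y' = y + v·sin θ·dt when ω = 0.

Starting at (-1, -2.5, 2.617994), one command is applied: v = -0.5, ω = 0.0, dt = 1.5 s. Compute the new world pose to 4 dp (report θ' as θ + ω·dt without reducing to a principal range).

θ' = 2.6180 + 0.0·1.5 = 2.6180
ω = 0 → straight: x' = -1 + -0.5·cos(2.6180)·1.5 = -0.3505
y' = -2.5 + -0.5·sin(2.6180)·1.5 = -2.8750

(-0.3505, -2.8750, 2.6180)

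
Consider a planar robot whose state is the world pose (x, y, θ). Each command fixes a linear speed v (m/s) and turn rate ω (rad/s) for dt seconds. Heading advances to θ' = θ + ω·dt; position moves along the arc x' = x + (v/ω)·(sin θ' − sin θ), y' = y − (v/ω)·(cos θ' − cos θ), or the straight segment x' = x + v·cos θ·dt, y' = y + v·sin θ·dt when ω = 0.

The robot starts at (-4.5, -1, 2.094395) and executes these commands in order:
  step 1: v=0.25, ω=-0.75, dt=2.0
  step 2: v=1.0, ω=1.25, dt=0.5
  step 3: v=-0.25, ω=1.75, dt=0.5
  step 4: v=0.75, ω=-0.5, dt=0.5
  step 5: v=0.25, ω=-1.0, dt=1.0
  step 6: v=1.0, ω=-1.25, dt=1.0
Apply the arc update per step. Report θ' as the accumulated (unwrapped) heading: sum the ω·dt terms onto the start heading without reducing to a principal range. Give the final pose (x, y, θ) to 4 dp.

(-3.2621, 0.4917, -0.4056)

step 1: θ'=0.5944 (R=-0.3333) → pose (-4.3980, -0.5572, 0.5944)
step 2: θ'=1.2194 (R=0.8000) → pose (-4.0949, -0.1698, 1.2194)
step 3: θ'=2.0944 (R=-0.1429) → pose (-4.0845, -0.2904, 2.0944)
step 4: θ'=1.8444 (R=-1.5000) → pose (-4.2296, 0.0543, 1.8444)
step 5: θ'=0.8444 (R=-0.2500) → pose (-4.1758, 0.2879, 0.8444)
step 6: θ'=-0.4056 (R=-0.8000) → pose (-3.2621, 0.4917, -0.4056)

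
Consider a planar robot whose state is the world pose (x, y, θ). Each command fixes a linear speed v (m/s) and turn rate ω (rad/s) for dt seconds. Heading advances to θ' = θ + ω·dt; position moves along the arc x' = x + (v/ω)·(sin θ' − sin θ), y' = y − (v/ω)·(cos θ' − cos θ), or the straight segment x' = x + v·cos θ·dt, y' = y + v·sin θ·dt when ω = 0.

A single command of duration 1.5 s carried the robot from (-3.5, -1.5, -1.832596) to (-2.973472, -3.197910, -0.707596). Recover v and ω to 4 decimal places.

v = 1.2500, ω = 0.7500

Δθ = -0.707596 − -1.832596 = 1.125000
ω = Δθ/dt = 1.125000/1.5 = 0.7500
R = −Δy/(cos θ' − cos θ) = 1.6667
v = R·ω = 1.6667·0.7500 = 1.2500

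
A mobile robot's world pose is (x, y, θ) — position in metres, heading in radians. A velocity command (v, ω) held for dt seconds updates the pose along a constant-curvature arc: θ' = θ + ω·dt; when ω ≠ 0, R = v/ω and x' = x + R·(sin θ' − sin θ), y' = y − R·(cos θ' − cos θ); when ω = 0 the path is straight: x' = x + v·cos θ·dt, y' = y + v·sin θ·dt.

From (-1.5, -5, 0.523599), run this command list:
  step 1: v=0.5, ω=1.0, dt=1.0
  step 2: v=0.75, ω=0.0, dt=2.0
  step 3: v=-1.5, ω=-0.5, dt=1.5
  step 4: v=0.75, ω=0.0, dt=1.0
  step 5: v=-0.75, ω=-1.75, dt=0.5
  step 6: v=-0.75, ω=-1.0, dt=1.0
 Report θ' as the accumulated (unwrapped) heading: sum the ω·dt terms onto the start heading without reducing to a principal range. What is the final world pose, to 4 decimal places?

step 1: θ'=1.5236 (R=0.5000) → pose (-1.2506, -4.5906, 1.5236)
step 2: θ'=1.5236 (straight) → pose (-1.1798, -3.0922, 1.5236)
step 3: θ'=0.7736 (R=3.0000) → pose (-2.0803, -5.0969, 0.7736)
step 4: θ'=0.7736 (straight) → pose (-1.5438, -4.5729, 0.7736)
step 5: θ'=-0.1014 (R=0.4286) → pose (-1.8866, -4.6926, -0.1014)
step 6: θ'=-1.1014 (R=0.7500) → pose (-2.4795, -4.2858, -1.1014)

(-2.4795, -4.2858, -1.1014)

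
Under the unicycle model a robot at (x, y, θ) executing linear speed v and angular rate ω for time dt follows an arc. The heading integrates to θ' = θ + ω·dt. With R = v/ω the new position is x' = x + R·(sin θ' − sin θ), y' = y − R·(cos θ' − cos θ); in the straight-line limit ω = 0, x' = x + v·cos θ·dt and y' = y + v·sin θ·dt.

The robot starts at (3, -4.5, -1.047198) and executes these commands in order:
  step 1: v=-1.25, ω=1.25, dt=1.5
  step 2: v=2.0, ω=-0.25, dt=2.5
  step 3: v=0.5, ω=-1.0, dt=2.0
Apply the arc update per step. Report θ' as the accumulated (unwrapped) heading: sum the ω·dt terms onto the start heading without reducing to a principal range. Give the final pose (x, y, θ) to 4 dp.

(6.2657, -2.5014, -1.7972)

step 1: θ'=0.8278 (R=-1.0000) → pose (1.3975, -4.3235, 0.8278)
step 2: θ'=0.2028 (R=-8.0000) → pose (5.6778, -1.8994, 0.2028)
step 3: θ'=-1.7972 (R=-0.5000) → pose (6.2657, -2.5014, -1.7972)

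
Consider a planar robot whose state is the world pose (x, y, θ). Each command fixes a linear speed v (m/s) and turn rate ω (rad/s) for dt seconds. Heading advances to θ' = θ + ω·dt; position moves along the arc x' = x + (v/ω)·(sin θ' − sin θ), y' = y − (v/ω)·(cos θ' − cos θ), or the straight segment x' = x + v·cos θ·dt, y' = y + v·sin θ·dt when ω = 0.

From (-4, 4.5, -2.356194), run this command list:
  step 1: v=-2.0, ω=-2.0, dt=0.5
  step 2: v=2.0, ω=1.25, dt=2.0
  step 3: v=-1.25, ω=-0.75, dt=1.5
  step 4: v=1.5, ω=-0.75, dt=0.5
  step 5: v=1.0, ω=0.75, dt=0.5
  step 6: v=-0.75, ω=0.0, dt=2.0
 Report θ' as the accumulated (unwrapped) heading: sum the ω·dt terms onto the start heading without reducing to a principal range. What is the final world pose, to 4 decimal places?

(-4.9996, 4.2636, -1.9812)

step 1: θ'=-3.3562 (R=1.0000) → pose (-3.0799, 4.7700, -3.3562)
step 2: θ'=-0.8562 (R=1.6000) → pose (-4.6292, 2.1581, -0.8562)
step 3: θ'=-1.9812 (R=1.6667) → pose (-4.8986, 3.9153, -1.9812)
step 4: θ'=-2.3562 (R=-2.0000) → pose (-5.3183, 3.2990, -2.3562)
step 5: θ'=-1.9812 (R=1.3333) → pose (-5.5981, 2.8882, -1.9812)
step 6: θ'=-1.9812 (straight) → pose (-4.9996, 4.2636, -1.9812)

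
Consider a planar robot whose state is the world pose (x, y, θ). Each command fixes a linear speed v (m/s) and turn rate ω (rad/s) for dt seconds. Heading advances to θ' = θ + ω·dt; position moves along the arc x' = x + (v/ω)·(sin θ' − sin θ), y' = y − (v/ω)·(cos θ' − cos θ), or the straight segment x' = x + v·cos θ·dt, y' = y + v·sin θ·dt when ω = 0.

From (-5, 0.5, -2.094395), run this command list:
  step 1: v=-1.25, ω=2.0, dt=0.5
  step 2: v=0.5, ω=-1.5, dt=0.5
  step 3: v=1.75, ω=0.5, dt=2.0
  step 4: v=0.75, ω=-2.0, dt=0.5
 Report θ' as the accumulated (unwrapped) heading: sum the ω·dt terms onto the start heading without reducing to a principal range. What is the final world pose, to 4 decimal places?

step 1: θ'=-1.0944 (R=-0.6250) → pose (-4.9859, 1.0991, -1.0944)
step 2: θ'=-1.8444 (R=-0.3333) → pose (-4.9611, 0.8562, -1.8444)
step 3: θ'=-0.8444 (R=3.5000) → pose (-4.2078, -2.4141, -0.8444)
step 4: θ'=-1.8444 (R=-0.3750) → pose (-4.1271, -2.7645, -1.8444)

(-4.1271, -2.7645, -1.8444)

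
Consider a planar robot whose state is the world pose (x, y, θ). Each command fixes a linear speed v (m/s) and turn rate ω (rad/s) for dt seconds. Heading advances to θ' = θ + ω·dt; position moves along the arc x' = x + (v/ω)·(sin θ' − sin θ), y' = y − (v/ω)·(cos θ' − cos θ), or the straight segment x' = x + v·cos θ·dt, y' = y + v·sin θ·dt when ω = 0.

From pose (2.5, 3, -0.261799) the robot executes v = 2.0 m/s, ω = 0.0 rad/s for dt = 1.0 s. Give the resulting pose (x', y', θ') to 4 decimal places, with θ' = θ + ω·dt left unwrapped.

θ' = -0.2618 + 0.0·1.0 = -0.2618
ω = 0 → straight: x' = 2.5 + 2.0·cos(-0.2618)·1.0 = 4.4319
y' = 3 + 2.0·sin(-0.2618)·1.0 = 2.4824

(4.4319, 2.4824, -0.2618)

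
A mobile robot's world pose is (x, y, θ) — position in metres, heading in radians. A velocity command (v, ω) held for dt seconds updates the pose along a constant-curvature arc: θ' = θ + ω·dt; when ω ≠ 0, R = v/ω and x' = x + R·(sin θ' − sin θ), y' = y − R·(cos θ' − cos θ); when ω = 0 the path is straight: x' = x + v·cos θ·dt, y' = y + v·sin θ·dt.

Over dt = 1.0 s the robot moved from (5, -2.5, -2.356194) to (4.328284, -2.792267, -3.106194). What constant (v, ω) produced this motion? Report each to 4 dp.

Δθ = -3.106194 − -2.356194 = -0.750000
ω = Δθ/dt = -0.750000/1.0 = -0.7500
R = Δx/(sin θ' − sin θ) = -1.0000
v = R·ω = -1.0000·-0.7500 = 0.7500

v = 0.7500, ω = -0.7500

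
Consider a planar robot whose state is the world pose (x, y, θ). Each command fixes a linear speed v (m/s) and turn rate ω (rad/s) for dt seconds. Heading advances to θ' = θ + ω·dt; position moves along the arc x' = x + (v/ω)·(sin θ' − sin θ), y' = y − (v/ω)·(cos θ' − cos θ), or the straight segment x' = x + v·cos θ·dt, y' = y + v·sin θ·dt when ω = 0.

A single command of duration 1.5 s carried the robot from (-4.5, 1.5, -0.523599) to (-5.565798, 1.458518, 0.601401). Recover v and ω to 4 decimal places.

v = -0.7500, ω = 0.7500

Δθ = 0.601401 − -0.523599 = 1.125000
ω = Δθ/dt = 1.125000/1.5 = 0.7500
R = Δx/(sin θ' − sin θ) = -1.0000
v = R·ω = -1.0000·0.7500 = -0.7500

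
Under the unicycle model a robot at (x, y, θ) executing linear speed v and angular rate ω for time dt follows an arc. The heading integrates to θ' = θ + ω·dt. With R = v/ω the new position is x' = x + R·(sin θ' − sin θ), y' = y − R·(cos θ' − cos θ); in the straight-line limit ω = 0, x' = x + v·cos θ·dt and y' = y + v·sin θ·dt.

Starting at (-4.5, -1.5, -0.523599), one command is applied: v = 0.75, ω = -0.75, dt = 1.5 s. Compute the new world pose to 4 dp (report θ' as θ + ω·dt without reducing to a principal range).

θ' = -0.5236 + -0.75·1.5 = -1.6486
R = v/ω = 0.75/-0.75 = -1.0000
x' = -4.5 + -1.0000·(sin -1.6486 − sin -0.5236) = -4.0030
y' = -1.5 − -1.0000·(cos -1.6486 − cos -0.5236) = -2.4437

(-4.0030, -2.4437, -1.6486)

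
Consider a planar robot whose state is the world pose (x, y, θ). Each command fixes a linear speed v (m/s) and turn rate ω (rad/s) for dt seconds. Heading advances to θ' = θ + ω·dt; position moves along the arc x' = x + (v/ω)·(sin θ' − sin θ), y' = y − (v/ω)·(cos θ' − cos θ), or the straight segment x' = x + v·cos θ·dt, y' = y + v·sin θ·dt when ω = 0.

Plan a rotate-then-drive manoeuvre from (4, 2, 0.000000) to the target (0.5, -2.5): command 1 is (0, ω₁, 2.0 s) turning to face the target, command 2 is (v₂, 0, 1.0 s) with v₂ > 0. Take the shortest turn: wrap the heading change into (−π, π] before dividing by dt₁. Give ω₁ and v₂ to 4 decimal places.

ω₁ = -1.1159, v₂ = 5.7009

heading to target = atan2(-2.5−2, 0.5−4) = -2.2318
Δθ = wrap(-2.2318 − 0.0000) = -2.2318; ω₁ = Δθ/dt₁ = -1.1159
distance = √((0.5−4)² + (-2.5−2)²) = 5.7009; v₂ = distance/dt₂ = 5.7009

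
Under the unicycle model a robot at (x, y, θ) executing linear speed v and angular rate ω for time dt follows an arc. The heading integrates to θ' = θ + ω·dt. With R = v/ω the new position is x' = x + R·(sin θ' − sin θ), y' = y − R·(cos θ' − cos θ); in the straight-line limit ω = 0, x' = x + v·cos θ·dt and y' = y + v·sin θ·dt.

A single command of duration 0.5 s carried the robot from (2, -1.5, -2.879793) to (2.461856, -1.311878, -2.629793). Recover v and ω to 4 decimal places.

Δθ = -2.629793 − -2.879793 = 0.250000
ω = Δθ/dt = 0.250000/0.5 = 0.5000
R = Δx/(sin θ' − sin θ) = -2.0000
v = R·ω = -2.0000·0.5000 = -1.0000

v = -1.0000, ω = 0.5000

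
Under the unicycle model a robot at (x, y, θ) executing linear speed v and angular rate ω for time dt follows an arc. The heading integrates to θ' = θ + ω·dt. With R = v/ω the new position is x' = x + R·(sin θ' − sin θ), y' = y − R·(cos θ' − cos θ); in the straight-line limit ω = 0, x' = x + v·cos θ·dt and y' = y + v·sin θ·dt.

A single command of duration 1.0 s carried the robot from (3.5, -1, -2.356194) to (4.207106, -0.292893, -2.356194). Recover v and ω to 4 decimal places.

v = -1.0000, ω = 0.0000

Δθ = -2.356194 − -2.356194 = 0.000000
ω = Δθ/dt = 0.000000/1.0 = 0.0000
ω = 0 → v = (Δx·cos θ + Δy·sin θ)/dt = -1.0000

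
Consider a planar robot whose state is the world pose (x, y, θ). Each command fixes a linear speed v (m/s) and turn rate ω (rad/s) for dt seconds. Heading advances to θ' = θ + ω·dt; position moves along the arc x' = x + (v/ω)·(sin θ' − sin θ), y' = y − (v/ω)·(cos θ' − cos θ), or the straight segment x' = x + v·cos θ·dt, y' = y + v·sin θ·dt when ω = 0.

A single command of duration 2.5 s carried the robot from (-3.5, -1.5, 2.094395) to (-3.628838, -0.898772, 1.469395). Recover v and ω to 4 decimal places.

Δθ = 1.469395 − 2.094395 = -0.625000
ω = Δθ/dt = -0.625000/2.5 = -0.2500
R = −Δy/(cos θ' − cos θ) = -1.0000
v = R·ω = -1.0000·-0.2500 = 0.2500

v = 0.2500, ω = -0.2500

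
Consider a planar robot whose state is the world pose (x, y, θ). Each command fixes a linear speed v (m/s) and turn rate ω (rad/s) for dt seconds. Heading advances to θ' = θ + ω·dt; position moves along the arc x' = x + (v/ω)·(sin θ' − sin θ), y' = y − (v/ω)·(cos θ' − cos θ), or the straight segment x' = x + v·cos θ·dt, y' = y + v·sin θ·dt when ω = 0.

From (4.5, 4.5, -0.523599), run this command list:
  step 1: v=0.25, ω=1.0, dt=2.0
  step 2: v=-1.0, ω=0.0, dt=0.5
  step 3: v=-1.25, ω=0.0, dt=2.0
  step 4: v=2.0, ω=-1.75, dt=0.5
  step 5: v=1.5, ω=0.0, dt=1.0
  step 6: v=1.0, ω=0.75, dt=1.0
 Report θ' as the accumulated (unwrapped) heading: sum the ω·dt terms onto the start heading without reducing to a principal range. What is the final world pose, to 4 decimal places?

step 1: θ'=1.4764 (R=0.2500) → pose (4.8739, 4.6929, 1.4764)
step 2: θ'=1.4764 (straight) → pose (4.8268, 4.1952, 1.4764)
step 3: θ'=1.4764 (straight) → pose (4.5911, 1.7063, 1.4764)
step 4: θ'=0.6014 (R=-1.1429) → pose (5.0823, 2.5409, 0.6014)
step 5: θ'=0.6014 (straight) → pose (6.3191, 3.3896, 0.6014)
step 6: θ'=1.3514 (R=1.3333) → pose (6.8661, 4.1988, 1.3514)

(6.8661, 4.1988, 1.3514)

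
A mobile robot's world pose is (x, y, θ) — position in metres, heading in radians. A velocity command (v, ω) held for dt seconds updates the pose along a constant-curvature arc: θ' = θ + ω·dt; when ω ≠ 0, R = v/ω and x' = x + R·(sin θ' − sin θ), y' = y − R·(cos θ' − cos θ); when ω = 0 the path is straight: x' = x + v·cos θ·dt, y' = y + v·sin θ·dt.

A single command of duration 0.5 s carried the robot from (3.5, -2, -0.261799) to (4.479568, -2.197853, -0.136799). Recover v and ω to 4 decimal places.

v = 2.0000, ω = 0.2500

Δθ = -0.136799 − -0.261799 = 0.125000
ω = Δθ/dt = 0.125000/0.5 = 0.2500
R = Δx/(sin θ' − sin θ) = 8.0000
v = R·ω = 8.0000·0.2500 = 2.0000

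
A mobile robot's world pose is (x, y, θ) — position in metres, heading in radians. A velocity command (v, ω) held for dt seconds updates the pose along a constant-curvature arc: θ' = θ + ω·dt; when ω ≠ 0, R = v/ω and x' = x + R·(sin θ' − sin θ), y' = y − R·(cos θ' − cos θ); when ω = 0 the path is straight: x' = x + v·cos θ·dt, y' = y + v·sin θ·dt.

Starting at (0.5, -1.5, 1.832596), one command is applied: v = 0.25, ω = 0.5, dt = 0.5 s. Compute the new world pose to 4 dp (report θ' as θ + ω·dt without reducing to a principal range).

θ' = 1.8326 + 0.5·0.5 = 2.0826
R = v/ω = 0.25/0.5 = 0.5000
x' = 0.5 + 0.5000·(sin 2.0826 − sin 1.8326) = 0.4530
y' = -1.5 − 0.5000·(cos 2.0826 − cos 1.8326) = -1.3845

(0.4530, -1.3845, 2.0826)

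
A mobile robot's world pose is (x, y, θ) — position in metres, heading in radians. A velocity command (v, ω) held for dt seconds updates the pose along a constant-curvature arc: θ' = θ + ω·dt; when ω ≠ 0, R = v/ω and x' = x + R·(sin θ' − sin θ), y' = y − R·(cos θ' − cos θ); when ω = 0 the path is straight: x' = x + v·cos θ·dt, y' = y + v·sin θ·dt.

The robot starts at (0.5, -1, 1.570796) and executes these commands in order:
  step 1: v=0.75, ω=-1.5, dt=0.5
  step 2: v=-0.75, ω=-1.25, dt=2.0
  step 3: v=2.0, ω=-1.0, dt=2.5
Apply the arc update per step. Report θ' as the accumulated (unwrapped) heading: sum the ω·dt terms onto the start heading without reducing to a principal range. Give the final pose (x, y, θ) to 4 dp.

step 1: θ'=0.8208 (R=-0.5000) → pose (0.6342, -0.6592, 0.8208)
step 2: θ'=-1.6792 (R=0.6000) → pose (-0.4013, -0.1853, -1.6792)
step 3: θ'=-4.1792 (R=-2.0000) → pose (-4.1120, -0.9854, -4.1792)

(-4.1120, -0.9854, -4.1792)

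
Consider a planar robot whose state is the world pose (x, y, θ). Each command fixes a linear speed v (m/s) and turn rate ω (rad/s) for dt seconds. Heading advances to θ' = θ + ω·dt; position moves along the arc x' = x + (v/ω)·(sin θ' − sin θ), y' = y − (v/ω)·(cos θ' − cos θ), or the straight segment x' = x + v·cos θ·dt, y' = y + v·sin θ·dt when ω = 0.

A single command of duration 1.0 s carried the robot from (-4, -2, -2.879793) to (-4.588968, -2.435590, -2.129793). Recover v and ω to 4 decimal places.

v = 0.7500, ω = 0.7500

Δθ = -2.129793 − -2.879793 = 0.750000
ω = Δθ/dt = 0.750000/1.0 = 0.7500
R = Δx/(sin θ' − sin θ) = 1.0000
v = R·ω = 1.0000·0.7500 = 0.7500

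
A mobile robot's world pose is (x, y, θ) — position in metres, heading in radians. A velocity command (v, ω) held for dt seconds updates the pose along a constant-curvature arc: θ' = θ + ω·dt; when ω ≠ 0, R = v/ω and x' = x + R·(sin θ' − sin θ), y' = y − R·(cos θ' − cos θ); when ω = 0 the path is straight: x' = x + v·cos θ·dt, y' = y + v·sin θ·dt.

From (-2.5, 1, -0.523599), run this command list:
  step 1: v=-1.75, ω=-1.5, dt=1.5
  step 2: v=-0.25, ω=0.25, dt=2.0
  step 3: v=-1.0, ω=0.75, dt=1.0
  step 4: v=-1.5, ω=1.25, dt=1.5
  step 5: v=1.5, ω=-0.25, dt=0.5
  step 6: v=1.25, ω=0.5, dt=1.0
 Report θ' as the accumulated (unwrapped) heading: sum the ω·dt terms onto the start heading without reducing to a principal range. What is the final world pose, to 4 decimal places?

step 1: θ'=-2.7736 (R=1.1667) → pose (-2.3364, 3.0989, -2.7736)
step 2: θ'=-2.2736 (R=-1.0000) → pose (-1.9331, 3.3856, -2.2736)
step 3: θ'=-1.5236 (R=-1.3333) → pose (-1.6186, 4.3103, -1.5236)
step 4: θ'=0.3514 (R=-1.2000) → pose (-3.2303, 5.3804, 0.3514)
step 5: θ'=0.2264 (R=-6.0000) → pose (-2.5119, 5.5939, 0.2264)
step 6: θ'=0.7264 (R=2.5000) → pose (-1.4126, 6.1612, 0.7264)

(-1.4126, 6.1612, 0.7264)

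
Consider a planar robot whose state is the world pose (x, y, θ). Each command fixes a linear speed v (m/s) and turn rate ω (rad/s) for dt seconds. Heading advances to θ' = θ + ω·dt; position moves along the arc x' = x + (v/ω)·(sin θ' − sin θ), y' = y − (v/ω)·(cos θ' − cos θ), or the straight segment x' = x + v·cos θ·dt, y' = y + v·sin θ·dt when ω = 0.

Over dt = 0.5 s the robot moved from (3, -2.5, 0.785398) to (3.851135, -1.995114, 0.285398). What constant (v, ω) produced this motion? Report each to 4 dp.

Δθ = 0.285398 − 0.785398 = -0.500000
ω = Δθ/dt = -0.500000/0.5 = -1.0000
R = Δx/(sin θ' − sin θ) = -2.0000
v = R·ω = -2.0000·-1.0000 = 2.0000

v = 2.0000, ω = -1.0000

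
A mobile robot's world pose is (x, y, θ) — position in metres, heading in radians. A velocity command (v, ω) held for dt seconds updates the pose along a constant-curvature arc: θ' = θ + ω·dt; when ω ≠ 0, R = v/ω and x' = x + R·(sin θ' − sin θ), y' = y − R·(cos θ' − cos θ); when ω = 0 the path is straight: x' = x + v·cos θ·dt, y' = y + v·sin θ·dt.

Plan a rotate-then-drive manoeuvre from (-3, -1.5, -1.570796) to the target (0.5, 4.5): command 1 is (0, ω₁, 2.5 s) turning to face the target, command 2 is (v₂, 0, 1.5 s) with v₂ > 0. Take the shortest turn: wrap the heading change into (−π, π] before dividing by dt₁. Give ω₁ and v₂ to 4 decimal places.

ω₁ = 1.0454, v₂ = 4.6308

heading to target = atan2(4.5−-1.5, 0.5−-3) = 1.0427
Δθ = wrap(1.0427 − -1.5708) = 2.6135; ω₁ = Δθ/dt₁ = 1.0454
distance = √((0.5−-3)² + (4.5−-1.5)²) = 6.9462; v₂ = distance/dt₂ = 4.6308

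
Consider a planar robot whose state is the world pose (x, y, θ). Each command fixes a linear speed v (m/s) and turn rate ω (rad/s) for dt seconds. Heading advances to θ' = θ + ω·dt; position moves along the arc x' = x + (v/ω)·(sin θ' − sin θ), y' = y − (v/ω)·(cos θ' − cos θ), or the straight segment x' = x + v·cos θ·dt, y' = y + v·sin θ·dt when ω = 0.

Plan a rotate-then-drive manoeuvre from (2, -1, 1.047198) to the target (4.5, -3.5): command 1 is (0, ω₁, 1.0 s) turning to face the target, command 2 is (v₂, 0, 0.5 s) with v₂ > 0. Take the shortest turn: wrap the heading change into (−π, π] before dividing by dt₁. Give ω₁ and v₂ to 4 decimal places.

ω₁ = -1.8326, v₂ = 7.0711

heading to target = atan2(-3.5−-1, 4.5−2) = -0.7854
Δθ = wrap(-0.7854 − 1.0472) = -1.8326; ω₁ = Δθ/dt₁ = -1.8326
distance = √((4.5−2)² + (-3.5−-1)²) = 3.5355; v₂ = distance/dt₂ = 7.0711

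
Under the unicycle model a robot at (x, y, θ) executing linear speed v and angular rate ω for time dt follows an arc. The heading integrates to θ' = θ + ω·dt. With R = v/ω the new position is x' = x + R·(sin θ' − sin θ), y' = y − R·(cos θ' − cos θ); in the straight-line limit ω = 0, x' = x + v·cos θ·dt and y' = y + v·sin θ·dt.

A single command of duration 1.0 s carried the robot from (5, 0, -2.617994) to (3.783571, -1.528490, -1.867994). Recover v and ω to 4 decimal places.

v = 2.0000, ω = 0.7500

Δθ = -1.867994 − -2.617994 = 0.750000
ω = Δθ/dt = 0.750000/1.0 = 0.7500
R = −Δy/(cos θ' − cos θ) = 2.6667
v = R·ω = 2.6667·0.7500 = 2.0000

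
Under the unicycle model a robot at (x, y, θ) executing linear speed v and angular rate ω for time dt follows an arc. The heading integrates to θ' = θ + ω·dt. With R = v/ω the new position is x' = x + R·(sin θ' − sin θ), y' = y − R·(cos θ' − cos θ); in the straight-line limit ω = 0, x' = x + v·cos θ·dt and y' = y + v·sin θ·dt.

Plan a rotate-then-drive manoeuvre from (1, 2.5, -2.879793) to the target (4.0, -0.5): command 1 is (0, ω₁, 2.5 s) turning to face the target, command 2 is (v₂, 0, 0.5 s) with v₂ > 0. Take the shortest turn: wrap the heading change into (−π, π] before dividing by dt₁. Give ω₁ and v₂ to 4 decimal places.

ω₁ = 0.8378, v₂ = 8.4853

heading to target = atan2(-0.5−2.5, 4−1) = -0.7854
Δθ = wrap(-0.7854 − -2.8798) = 2.0944; ω₁ = Δθ/dt₁ = 0.8378
distance = √((4−1)² + (-0.5−2.5)²) = 4.2426; v₂ = distance/dt₂ = 8.4853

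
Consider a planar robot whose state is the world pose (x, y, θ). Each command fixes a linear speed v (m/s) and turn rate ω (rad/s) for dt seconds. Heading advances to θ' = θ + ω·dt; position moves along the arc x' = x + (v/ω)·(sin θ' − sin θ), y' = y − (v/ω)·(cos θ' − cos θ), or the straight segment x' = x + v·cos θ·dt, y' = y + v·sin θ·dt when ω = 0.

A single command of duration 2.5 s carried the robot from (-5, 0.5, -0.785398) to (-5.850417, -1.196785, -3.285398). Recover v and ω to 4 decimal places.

v = 1.0000, ω = -1.0000

Δθ = -3.285398 − -0.785398 = -2.500000
ω = Δθ/dt = -2.500000/2.5 = -1.0000
R = −Δy/(cos θ' − cos θ) = -1.0000
v = R·ω = -1.0000·-1.0000 = 1.0000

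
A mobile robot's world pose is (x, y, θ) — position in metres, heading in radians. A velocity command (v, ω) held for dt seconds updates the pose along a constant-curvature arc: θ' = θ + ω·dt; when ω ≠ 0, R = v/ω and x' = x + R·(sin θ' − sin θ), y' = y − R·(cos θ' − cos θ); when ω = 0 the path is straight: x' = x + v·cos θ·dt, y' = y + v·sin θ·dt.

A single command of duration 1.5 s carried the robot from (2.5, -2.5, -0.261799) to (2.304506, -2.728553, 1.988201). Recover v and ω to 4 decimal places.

Δθ = 1.988201 − -0.261799 = 2.250000
ω = Δθ/dt = 2.250000/1.5 = 1.5000
R = −Δy/(cos θ' − cos θ) = -0.1667
v = R·ω = -0.1667·1.5000 = -0.2500

v = -0.2500, ω = 1.5000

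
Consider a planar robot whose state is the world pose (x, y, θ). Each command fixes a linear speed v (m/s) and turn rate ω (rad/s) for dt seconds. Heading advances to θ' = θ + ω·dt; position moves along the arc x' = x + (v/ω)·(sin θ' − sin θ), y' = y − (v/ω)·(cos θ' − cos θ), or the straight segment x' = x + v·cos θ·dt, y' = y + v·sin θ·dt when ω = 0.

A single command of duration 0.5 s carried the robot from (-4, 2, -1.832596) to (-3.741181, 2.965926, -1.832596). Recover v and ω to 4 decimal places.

Δθ = -1.832596 − -1.832596 = 0.000000
ω = Δθ/dt = 0.000000/0.5 = 0.0000
ω = 0 → v = (Δx·cos θ + Δy·sin θ)/dt = -2.0000

v = -2.0000, ω = 0.0000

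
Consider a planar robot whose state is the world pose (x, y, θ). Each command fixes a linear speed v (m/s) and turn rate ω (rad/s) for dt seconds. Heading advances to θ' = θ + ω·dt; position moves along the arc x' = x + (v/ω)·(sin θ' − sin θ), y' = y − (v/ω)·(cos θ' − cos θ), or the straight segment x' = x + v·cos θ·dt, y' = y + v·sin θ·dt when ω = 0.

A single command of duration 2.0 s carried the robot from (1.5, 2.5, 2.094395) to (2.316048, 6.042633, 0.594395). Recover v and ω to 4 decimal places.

v = 2.0000, ω = -0.7500

Δθ = 0.594395 − 2.094395 = -1.500000
ω = Δθ/dt = -1.500000/2.0 = -0.7500
R = −Δy/(cos θ' − cos θ) = -2.6667
v = R·ω = -2.6667·-0.7500 = 2.0000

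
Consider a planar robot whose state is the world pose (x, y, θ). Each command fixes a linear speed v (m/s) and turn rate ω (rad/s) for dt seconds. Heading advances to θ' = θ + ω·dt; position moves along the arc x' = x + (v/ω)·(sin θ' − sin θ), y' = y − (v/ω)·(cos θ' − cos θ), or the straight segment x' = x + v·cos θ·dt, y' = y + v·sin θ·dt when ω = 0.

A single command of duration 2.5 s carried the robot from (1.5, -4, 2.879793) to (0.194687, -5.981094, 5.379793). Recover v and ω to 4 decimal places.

Δθ = 5.379793 − 2.879793 = 2.500000
ω = Δθ/dt = 2.500000/2.5 = 1.0000
R = −Δy/(cos θ' − cos θ) = 1.2500
v = R·ω = 1.2500·1.0000 = 1.2500

v = 1.2500, ω = 1.0000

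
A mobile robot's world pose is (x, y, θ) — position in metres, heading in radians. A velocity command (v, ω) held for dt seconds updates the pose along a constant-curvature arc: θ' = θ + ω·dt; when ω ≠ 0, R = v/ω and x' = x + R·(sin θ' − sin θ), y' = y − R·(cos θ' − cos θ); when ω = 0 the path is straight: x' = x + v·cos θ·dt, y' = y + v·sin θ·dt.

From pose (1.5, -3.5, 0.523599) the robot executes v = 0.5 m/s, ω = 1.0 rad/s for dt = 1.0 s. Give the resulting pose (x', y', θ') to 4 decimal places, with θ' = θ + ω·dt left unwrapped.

θ' = 0.5236 + 1.0·1.0 = 1.5236
R = v/ω = 0.5/1.0 = 0.5000
x' = 1.5 + 0.5000·(sin 1.5236 − sin 0.5236) = 1.7494
y' = -3.5 − 0.5000·(cos 1.5236 − cos 0.5236) = -3.0906

(1.7494, -3.0906, 1.5236)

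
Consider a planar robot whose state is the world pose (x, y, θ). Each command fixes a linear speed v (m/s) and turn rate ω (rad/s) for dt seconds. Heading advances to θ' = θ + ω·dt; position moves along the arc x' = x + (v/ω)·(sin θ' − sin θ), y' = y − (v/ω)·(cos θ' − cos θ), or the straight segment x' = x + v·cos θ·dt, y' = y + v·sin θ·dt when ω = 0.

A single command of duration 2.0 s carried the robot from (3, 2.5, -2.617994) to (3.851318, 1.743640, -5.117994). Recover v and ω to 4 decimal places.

v = -0.7500, ω = -1.2500

Δθ = -5.117994 − -2.617994 = -2.500000
ω = Δθ/dt = -2.500000/2.0 = -1.2500
R = Δx/(sin θ' − sin θ) = 0.6000
v = R·ω = 0.6000·-1.2500 = -0.7500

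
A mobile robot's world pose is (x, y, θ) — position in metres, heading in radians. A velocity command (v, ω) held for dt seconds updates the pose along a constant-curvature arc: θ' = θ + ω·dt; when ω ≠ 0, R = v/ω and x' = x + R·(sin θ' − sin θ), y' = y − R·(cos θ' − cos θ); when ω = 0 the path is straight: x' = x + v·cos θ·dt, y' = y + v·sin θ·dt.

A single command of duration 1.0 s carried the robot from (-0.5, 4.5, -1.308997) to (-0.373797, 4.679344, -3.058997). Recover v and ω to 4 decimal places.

v = -0.2500, ω = -1.7500

Δθ = -3.058997 − -1.308997 = -1.750000
ω = Δθ/dt = -1.750000/1.0 = -1.7500
R = −Δy/(cos θ' − cos θ) = 0.1429
v = R·ω = 0.1429·-1.7500 = -0.2500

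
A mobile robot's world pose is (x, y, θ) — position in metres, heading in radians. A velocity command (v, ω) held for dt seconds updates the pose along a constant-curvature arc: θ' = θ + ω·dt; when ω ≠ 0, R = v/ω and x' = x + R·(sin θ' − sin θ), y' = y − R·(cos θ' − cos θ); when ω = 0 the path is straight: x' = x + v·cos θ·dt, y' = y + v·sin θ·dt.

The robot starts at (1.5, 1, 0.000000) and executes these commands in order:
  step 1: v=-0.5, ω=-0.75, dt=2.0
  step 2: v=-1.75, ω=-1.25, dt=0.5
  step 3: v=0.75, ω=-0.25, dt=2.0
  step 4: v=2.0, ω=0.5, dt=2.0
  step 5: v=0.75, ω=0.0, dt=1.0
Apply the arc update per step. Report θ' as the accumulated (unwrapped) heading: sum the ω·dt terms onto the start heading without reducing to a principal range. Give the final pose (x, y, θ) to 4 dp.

(-2.0872, -2.5846, -1.6250)

step 1: θ'=-1.5000 (R=0.6667) → pose (0.8350, 1.6195, -1.5000)
step 2: θ'=-2.1250 (R=1.4000) → pose (1.0410, 2.4553, -2.1250)
step 3: θ'=-2.6250 (R=-3.0000) → pose (-0.0281, 1.4256, -2.6250)
step 4: θ'=-1.6250 (R=4.0000) → pose (-2.0466, -1.8357, -1.6250)
step 5: θ'=-1.6250 (straight) → pose (-2.0872, -2.5846, -1.6250)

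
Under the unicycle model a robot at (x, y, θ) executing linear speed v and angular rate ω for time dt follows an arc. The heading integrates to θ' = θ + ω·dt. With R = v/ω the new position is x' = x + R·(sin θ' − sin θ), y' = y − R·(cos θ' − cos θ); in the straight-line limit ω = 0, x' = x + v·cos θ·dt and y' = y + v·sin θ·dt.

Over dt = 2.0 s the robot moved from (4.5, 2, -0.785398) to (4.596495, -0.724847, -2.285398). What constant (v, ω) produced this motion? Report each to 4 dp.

v = 1.5000, ω = -0.7500

Δθ = -2.285398 − -0.785398 = -1.500000
ω = Δθ/dt = -1.500000/2.0 = -0.7500
R = −Δy/(cos θ' − cos θ) = -2.0000
v = R·ω = -2.0000·-0.7500 = 1.5000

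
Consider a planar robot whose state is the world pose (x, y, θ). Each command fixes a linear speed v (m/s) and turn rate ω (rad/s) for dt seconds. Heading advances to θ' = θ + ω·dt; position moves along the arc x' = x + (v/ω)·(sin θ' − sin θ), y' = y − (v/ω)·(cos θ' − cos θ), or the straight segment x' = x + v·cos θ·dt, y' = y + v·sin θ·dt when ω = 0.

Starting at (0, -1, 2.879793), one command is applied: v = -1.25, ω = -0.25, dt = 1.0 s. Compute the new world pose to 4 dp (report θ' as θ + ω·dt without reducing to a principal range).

θ' = 2.8798 + -0.25·1.0 = 2.6298
R = v/ω = -1.25/-0.25 = 5.0000
x' = 0 + 5.0000·(sin 2.6298 − sin 2.8798) = 1.1546
y' = -1 − 5.0000·(cos 2.6298 − cos 2.8798) = -1.4703

(1.1546, -1.4703, 2.6298)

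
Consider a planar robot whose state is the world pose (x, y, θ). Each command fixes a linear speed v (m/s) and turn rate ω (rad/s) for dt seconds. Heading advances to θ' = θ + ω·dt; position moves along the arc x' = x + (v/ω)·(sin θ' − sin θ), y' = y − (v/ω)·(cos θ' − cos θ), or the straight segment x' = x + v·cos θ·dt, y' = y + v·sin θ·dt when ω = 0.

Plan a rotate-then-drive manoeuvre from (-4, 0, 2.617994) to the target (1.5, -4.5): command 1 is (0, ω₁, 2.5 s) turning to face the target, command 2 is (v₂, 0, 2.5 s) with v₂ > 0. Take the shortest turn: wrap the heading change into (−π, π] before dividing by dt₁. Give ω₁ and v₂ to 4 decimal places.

ω₁ = 1.1918, v₂ = 2.8425

heading to target = atan2(-4.5−0, 1.5−-4) = -0.6857
Δθ = wrap(-0.6857 − 2.6180) = 2.9795; ω₁ = Δθ/dt₁ = 1.1918
distance = √((1.5−-4)² + (-4.5−0)²) = 7.1063; v₂ = distance/dt₂ = 2.8425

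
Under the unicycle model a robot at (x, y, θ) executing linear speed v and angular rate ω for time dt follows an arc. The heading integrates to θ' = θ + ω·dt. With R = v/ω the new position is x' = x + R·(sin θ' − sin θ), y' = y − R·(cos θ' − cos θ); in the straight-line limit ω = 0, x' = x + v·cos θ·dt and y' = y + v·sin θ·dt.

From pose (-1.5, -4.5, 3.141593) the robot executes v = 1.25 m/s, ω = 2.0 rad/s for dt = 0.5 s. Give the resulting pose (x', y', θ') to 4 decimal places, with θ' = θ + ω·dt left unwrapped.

(-2.0259, -4.7873, 4.1416)

θ' = 3.1416 + 2.0·0.5 = 4.1416
R = v/ω = 1.25/2.0 = 0.6250
x' = -1.5 + 0.6250·(sin 4.1416 − sin 3.1416) = -2.0259
y' = -4.5 − 0.6250·(cos 4.1416 − cos 3.1416) = -4.7873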